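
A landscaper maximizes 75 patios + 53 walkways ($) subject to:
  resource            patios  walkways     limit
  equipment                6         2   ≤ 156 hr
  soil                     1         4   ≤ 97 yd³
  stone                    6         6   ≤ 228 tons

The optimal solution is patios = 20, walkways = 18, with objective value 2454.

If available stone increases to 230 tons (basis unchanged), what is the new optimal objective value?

2468

At the optimum: equipment uses 156 of 156 (binding); soil uses 92 of 97 (slack = 5); stone uses 228 of 228 (binding).
Since soil is not tight, its dual is 0.
The binding rows give the dual system: 6·y_equipment + 6·y_stone = 75 and 2·y_equipment + 6·y_stone = 53.
→ y_equipment = 5.5 and y_stone = 7.
Δz = y_stone·Δb = 7 × (2) = 14, so new z* = 2454 + 14 = 2468.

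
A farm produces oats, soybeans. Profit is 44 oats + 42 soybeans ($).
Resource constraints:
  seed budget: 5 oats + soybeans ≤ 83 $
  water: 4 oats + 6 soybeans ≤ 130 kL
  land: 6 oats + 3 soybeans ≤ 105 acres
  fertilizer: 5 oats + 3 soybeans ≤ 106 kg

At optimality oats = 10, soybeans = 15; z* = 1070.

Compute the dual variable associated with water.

At the optimum: seed budget uses 65 of 83 (slack = 18); water uses 130 of 130 (binding); land uses 105 of 105 (binding); fertilizer uses 95 of 106 (slack = 11).
By complementary slackness, y = 0 for the non-binding constraints.
The binding rows give the dual system: 4·y_water + 6·y_land = 44 and 6·y_water + 3·y_land = 42.
→ y_water = 5 and y_land = 4.
Shadow price of water = 5.

5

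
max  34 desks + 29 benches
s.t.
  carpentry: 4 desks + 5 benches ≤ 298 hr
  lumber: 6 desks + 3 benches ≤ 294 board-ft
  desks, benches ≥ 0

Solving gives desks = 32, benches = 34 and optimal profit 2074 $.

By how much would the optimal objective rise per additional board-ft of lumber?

At the optimum: carpentry uses 298 of 298 (binding); lumber uses 294 of 294 (binding).
From A_Bᵀ y = c: 4·y_carpentry + 6·y_lumber = 34; 5·y_carpentry + 3·y_lumber = 29.
→ y_carpentry = 4 and y_lumber = 3.
Shadow price of lumber = 3.

3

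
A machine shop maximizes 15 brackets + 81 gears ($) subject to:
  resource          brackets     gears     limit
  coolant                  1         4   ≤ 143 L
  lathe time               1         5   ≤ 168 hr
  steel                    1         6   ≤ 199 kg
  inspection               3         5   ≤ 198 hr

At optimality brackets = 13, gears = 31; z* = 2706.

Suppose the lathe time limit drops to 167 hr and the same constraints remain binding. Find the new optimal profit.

2697

At the optimum: coolant uses 137 of 143 (slack = 6); lathe time uses 168 of 168 (binding); steel uses 199 of 199 (binding); inspection uses 194 of 198 (slack = 4).
By complementary slackness, y = 0 for the non-binding constraints.
The binding rows give the dual system: 1·y_lathe time + 1·y_steel = 15 and 5·y_lathe time + 6·y_steel = 81.
This yields shadow prices y_lathe time = 9, y_steel = 6.
Δz = y_lathe time·Δb = 9 × (-1) = -9, so new z* = 2706 − 9 = 2697.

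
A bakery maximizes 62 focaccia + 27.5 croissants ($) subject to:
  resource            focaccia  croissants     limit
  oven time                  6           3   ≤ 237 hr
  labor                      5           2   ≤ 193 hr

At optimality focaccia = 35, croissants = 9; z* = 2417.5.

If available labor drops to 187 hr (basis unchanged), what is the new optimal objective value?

Check each constraint at x*: oven time 237/237 (tight); labor 193/193 (tight).
Dual feasibility on the basic columns requires 6·y_oven time + 5·y_labor = 62, 3·y_oven time + 2·y_labor = 27.5.
This yields shadow prices y_oven time = 4.5, y_labor = 7.
Δz = y_labor·Δb = 7 × (-6) = -42, so new z* = 2417.5 − 42 = 2375.5.

2375.5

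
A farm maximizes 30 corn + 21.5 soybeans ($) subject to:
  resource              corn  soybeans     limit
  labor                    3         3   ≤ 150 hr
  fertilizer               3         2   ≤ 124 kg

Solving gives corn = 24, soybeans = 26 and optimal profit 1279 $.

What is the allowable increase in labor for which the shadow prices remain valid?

Binding constraints: labor, fertilizer. The basis is B = [[3,3],[3,2]] with det -3.
Per unit increase in labor, x* moves by d = (-0.6667, 1).
The basis stays optimal until corn reaches 0; allowable increase = 36 hr.

36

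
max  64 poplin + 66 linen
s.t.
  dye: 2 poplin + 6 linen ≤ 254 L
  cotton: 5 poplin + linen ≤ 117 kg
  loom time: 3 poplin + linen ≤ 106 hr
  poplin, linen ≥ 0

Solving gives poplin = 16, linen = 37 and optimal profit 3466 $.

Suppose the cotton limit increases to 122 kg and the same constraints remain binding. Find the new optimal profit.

3511

Binding: dye and cotton. Non-binding: loom time (21 unused).
Since loom time is not tight, its dual is 0.
Dual feasibility on the basic columns requires 2·y_dye + 5·y_cotton = 64, 6·y_dye + 1·y_cotton = 66.
Solving: y_dye = 9.5, y_cotton = 9.
Δz = y_cotton·Δb = 9 × (5) = 45, so new z* = 3466 + 45 = 3511.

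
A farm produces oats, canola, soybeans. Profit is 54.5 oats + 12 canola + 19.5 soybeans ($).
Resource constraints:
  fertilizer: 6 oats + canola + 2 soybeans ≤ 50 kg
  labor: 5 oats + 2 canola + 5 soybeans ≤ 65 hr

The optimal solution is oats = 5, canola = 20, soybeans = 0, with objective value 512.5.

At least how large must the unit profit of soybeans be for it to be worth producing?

26.5

Check each constraint at x*: fertilizer 50/50 (tight); labor 65/65 (tight).
The binding rows give the dual system: 6·y_fertilizer + 5·y_labor = 54.5 and 1·y_fertilizer + 2·y_labor = 12.
This yields shadow prices y_fertilizer = 7, y_labor = 2.5.
soybeans enters the basis when its profit ≥ yᵀa₃ = 7·2 + 2.5·5 = 26.5.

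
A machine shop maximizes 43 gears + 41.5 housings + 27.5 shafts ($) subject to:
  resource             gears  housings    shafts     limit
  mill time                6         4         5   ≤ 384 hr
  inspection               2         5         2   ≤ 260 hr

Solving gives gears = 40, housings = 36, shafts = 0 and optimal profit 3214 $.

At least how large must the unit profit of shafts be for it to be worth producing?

At the optimum: mill time uses 384 of 384 (binding); inspection uses 260 of 260 (binding).
From A_Bᵀ y = c: 6·y_mill time + 2·y_inspection = 43; 4·y_mill time + 5·y_inspection = 41.5.
Solving: y_mill time = 6, y_inspection = 3.5.
shafts enters the basis when its profit ≥ yᵀa₃ = 6·5 + 3.5·2 = 37.

37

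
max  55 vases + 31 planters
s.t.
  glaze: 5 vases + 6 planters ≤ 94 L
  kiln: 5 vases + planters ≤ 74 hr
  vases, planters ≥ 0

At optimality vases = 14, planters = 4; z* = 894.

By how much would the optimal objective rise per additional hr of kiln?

Both glaze and kiln are binding at x*.
From A_Bᵀ y = c: 5·y_glaze + 5·y_kiln = 55; 6·y_glaze + 1·y_kiln = 31.
Solving: y_glaze = 4, y_kiln = 7.
Shadow price of kiln = 7.

7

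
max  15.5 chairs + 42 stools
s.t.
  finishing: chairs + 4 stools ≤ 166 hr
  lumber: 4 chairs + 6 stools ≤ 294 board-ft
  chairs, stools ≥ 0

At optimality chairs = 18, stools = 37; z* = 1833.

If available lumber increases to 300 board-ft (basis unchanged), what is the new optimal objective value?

1845

At the optimum: finishing uses 166 of 166 (binding); lumber uses 294 of 294 (binding).
Dual feasibility on the basic columns requires 1·y_finishing + 4·y_lumber = 15.5, 4·y_finishing + 6·y_lumber = 42.
→ y_finishing = 7.5 and y_lumber = 2.
Δz = y_lumber·Δb = 2 × (6) = 12, so new z* = 1833 + 12 = 1845.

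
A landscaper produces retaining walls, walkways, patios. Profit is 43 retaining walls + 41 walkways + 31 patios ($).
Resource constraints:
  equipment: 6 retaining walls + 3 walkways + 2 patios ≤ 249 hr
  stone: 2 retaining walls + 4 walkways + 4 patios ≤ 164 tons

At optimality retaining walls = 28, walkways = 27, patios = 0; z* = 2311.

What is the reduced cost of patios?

Check each constraint at x*: equipment 249/249 (tight); stone 164/164 (tight).
The binding rows give the dual system: 6·y_equipment + 2·y_stone = 43 and 3·y_equipment + 4·y_stone = 41.
Solving: y_equipment = 5, y_stone = 6.5.
Reduced cost of patios: c₃ − yᵀa₃ = 31 − (5·2 + 6.5·4) = 31 − 36 = -5.

-5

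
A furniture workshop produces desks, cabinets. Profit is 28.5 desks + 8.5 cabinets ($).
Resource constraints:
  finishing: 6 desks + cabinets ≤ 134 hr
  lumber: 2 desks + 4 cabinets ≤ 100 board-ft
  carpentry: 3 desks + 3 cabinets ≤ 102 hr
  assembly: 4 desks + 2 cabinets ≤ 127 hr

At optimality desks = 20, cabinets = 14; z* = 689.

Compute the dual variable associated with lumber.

0

Binding: finishing and carpentry. Non-binding: lumber (4 unused), assembly (19 unused).
Slack constraints have shadow price 0 (complementary slackness).
Dual feasibility on the basic columns requires 6·y_finishing + 3·y_carpentry = 28.5, 1·y_finishing + 3·y_carpentry = 8.5.
This yields shadow prices y_finishing = 4, y_carpentry = 1.5.
Shadow price of lumber = 0.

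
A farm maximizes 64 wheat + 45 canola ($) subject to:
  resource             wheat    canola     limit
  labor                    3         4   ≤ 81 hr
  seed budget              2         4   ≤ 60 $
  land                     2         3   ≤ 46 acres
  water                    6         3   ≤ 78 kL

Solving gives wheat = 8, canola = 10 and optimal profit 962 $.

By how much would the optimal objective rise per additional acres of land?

At the optimum: labor uses 64 of 81 (slack = 17); seed budget uses 56 of 60 (slack = 4); land uses 46 of 46 (binding); water uses 78 of 78 (binding).
Slack constraints have shadow price 0 (complementary slackness).
From A_Bᵀ y = c: 2·y_land + 6·y_water = 64; 3·y_land + 3·y_water = 45.
Solving: y_land = 6.5, y_water = 8.5.
Shadow price of land = 6.5.

6.5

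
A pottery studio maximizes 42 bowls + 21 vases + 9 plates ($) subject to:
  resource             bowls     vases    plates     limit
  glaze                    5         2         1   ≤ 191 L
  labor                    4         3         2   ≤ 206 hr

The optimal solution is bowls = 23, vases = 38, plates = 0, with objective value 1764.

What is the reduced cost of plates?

-3

Both glaze and labor are binding at x*.
From A_Bᵀ y = c: 5·y_glaze + 4·y_labor = 42; 2·y_glaze + 3·y_labor = 21.
Solving: y_glaze = 6, y_labor = 3.
Reduced cost of plates: c₃ − yᵀa₃ = 9 − (6·1 + 3·2) = 9 − 12 = -3.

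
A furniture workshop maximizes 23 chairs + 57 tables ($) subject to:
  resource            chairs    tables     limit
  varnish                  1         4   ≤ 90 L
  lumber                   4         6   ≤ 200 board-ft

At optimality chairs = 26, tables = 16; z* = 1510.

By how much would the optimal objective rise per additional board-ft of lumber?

3.5

Both varnish and lumber are binding at x*.
The binding rows give the dual system: 1·y_varnish + 4·y_lumber = 23 and 4·y_varnish + 6·y_lumber = 57.
Solving: y_varnish = 9, y_lumber = 3.5.
Shadow price of lumber = 3.5.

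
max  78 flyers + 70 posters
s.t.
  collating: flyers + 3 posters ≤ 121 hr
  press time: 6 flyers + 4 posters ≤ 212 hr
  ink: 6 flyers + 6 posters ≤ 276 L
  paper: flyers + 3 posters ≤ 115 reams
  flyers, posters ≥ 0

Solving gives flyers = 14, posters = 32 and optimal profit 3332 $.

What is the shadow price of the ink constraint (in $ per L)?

Check each constraint at x*: collating 110/121 (slack 11); press time 212/212 (tight); ink 276/276 (tight); paper 110/115 (slack 5).
Since collating, paper are not tight, their duals are 0.
From A_Bᵀ y = c: 6·y_press time + 6·y_ink = 78; 4·y_press time + 6·y_ink = 70.
→ y_press time = 4 and y_ink = 9.
Shadow price of ink = 9.

9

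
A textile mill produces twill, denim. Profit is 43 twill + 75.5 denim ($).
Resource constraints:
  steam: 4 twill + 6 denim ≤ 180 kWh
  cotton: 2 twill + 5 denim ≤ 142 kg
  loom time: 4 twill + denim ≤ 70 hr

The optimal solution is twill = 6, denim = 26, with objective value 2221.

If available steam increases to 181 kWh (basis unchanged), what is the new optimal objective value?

2229

Check each constraint at x*: steam 180/180 (tight); cotton 142/142 (tight); loom time 50/70 (slack 20).
By complementary slackness, y = 0 for the non-binding constraint.
The binding rows give the dual system: 4·y_steam + 2·y_cotton = 43 and 6·y_steam + 5·y_cotton = 75.5.
Solving: y_steam = 8, y_cotton = 5.5.
Δz = y_steam·Δb = 8 × (1) = 8, so new z* = 2221 + 8 = 2229.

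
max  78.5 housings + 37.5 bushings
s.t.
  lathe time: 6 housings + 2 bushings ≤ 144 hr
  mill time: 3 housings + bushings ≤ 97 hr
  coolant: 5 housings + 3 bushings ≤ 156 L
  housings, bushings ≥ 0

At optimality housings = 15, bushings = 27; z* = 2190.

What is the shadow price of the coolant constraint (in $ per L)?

8.5

Check each constraint at x*: lathe time 144/144 (tight); mill time 72/97 (slack 25); coolant 156/156 (tight).
Slack constraints have shadow price 0 (complementary slackness).
From A_Bᵀ y = c: 6·y_lathe time + 5·y_coolant = 78.5; 2·y_lathe time + 3·y_coolant = 37.5.
Solving: y_lathe time = 6, y_coolant = 8.5.
Shadow price of coolant = 8.5.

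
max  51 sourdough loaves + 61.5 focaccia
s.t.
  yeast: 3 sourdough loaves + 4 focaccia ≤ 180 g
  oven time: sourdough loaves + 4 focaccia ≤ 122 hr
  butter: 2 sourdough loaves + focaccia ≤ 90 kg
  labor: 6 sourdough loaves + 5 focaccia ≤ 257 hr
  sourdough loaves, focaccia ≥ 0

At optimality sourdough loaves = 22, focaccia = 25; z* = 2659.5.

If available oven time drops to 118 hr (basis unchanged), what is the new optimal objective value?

2635.5

Binding: oven time and labor. Non-binding: yeast (14 unused), butter (21 unused).
Since yeast, butter are not tight, their duals are 0.
From A_Bᵀ y = c: 1·y_oven time + 6·y_labor = 51; 4·y_oven time + 5·y_labor = 61.5.
This yields shadow prices y_oven time = 6, y_labor = 7.5.
Δz = y_oven time·Δb = 6 × (-4) = -24, so new z* = 2659.5 − 24 = 2635.5.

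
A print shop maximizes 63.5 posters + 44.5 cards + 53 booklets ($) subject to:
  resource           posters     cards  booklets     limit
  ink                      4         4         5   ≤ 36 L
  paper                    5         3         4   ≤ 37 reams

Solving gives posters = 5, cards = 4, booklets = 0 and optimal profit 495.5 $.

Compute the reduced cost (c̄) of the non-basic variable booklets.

-5

Check each constraint at x*: ink 36/36 (tight); paper 37/37 (tight).
From A_Bᵀ y = c: 4·y_ink + 5·y_paper = 63.5; 4·y_ink + 3·y_paper = 44.5.
Solving: y_ink = 4, y_paper = 9.5.
Reduced cost of booklets: c₃ − yᵀa₃ = 53 − (4·5 + 9.5·4) = 53 − 58 = -5.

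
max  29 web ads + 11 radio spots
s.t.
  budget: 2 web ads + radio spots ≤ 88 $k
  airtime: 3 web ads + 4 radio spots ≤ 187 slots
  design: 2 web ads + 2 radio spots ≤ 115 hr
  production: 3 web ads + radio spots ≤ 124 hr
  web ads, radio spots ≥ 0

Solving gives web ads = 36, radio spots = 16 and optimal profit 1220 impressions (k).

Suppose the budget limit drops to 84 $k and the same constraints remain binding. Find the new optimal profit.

1204

At the optimum: budget uses 88 of 88 (binding); airtime uses 172 of 187 (slack = 15); design uses 104 of 115 (slack = 11); production uses 124 of 124 (binding).
By complementary slackness, y = 0 for the non-binding constraints.
Dual feasibility on the basic columns requires 2·y_budget + 3·y_production = 29, 1·y_budget + 1·y_production = 11.
→ y_budget = 4 and y_production = 7.
Δz = y_budget·Δb = 4 × (-4) = -16, so new z* = 1220 − 16 = 1204.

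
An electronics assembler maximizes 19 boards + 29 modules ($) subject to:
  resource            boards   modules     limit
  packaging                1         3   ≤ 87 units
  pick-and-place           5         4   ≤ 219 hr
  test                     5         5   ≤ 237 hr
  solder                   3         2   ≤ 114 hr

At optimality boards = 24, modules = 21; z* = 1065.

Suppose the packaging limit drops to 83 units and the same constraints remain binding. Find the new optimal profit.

1037

Check each constraint at x*: packaging 87/87 (tight); pick-and-place 204/219 (slack 15); test 225/237 (slack 12); solder 114/114 (tight).
Since pick-and-place, test are not tight, their duals are 0.
From A_Bᵀ y = c: 1·y_packaging + 3·y_solder = 19; 3·y_packaging + 2·y_solder = 29.
This yields shadow prices y_packaging = 7, y_solder = 4.
Δz = y_packaging·Δb = 7 × (-4) = -28, so new z* = 1065 − 28 = 1037.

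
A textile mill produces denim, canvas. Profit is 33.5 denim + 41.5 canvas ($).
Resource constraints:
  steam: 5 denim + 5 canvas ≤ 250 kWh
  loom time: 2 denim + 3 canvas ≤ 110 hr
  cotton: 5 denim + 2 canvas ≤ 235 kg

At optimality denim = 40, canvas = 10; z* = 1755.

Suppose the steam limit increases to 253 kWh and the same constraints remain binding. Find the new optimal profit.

Binding: steam and loom time. Non-binding: cotton (15 unused).
By complementary slackness, y = 0 for the non-binding constraint.
Dual feasibility on the basic columns requires 5·y_steam + 2·y_loom time = 33.5, 5·y_steam + 3·y_loom time = 41.5.
→ y_steam = 3.5 and y_loom time = 8.
Δz = y_steam·Δb = 3.5 × (3) = 10.5, so new z* = 1755 + 10.5 = 1765.5.

1765.5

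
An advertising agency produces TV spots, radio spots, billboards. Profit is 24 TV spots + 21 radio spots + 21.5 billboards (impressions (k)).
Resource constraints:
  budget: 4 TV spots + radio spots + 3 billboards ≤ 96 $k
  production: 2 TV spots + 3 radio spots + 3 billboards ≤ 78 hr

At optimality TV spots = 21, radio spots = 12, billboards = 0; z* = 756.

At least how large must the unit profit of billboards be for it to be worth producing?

Check each constraint at x*: budget 96/96 (tight); production 78/78 (tight).
Dual feasibility on the basic columns requires 4·y_budget + 2·y_production = 24, 1·y_budget + 3·y_production = 21.
→ y_budget = 3 and y_production = 6.
billboards enters the basis when its profit ≥ yᵀa₃ = 3·3 + 6·3 = 27.

27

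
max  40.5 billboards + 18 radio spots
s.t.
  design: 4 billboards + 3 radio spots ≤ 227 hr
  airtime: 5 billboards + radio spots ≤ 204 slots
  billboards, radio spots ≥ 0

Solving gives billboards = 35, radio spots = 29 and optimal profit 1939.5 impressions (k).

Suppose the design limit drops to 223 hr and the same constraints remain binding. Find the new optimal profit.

1921.5

Both design and airtime are binding at x*.
From A_Bᵀ y = c: 4·y_design + 5·y_airtime = 40.5; 3·y_design + 1·y_airtime = 18.
Solving: y_design = 4.5, y_airtime = 4.5.
Δz = y_design·Δb = 4.5 × (-4) = -18, so new z* = 1939.5 − 18 = 1921.5.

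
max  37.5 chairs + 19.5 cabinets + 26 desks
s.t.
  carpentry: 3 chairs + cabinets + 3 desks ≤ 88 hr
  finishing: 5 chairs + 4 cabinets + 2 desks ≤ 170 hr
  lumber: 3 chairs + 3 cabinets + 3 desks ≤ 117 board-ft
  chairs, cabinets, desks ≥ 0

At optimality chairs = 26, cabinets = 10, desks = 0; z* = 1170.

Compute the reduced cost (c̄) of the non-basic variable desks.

At the optimum: carpentry uses 88 of 88 (binding); finishing uses 170 of 170 (binding); lumber uses 108 of 117 (slack = 9).
Since lumber is not tight, its dual is 0.
The binding rows give the dual system: 3·y_carpentry + 5·y_finishing = 37.5 and 1·y_carpentry + 4·y_finishing = 19.5.
→ y_carpentry = 7.5 and y_finishing = 3.
Reduced cost of desks: c₃ − yᵀa₃ = 26 − (7.5·3 + 3·2) = 26 − 28.5 = -2.5.

-2.5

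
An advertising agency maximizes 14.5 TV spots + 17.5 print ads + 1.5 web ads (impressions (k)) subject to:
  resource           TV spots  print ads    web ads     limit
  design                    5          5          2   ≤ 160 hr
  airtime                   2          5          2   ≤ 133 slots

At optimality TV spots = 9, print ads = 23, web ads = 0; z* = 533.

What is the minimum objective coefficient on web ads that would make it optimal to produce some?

Both design and airtime are binding at x*.
The binding rows give the dual system: 5·y_design + 2·y_airtime = 14.5 and 5·y_design + 5·y_airtime = 17.5.
→ y_design = 2.5 and y_airtime = 1.
web ads enters the basis when its profit ≥ yᵀa₃ = 2.5·2 + 1·2 = 7.

7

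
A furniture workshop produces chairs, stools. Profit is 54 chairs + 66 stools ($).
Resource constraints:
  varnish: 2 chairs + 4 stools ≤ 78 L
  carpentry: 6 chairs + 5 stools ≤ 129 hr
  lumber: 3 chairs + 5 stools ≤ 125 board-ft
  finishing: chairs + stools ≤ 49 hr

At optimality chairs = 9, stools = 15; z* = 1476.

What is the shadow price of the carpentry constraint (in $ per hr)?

Binding: varnish and carpentry. Non-binding: lumber (23 unused), finishing (25 unused).
By complementary slackness, y = 0 for the non-binding constraints.
The binding rows give the dual system: 2·y_varnish + 6·y_carpentry = 54 and 4·y_varnish + 5·y_carpentry = 66.
Solving: y_varnish = 9, y_carpentry = 6.
Shadow price of carpentry = 6.

6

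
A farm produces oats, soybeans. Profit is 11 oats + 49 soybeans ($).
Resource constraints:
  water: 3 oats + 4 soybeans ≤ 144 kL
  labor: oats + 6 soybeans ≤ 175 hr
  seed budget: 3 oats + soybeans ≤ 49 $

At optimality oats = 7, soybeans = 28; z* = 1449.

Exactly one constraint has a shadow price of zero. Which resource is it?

water: 133/144 (slack 11)
labor: 175/175 (binding)
seed budget: 49/49 (binding)
By complementary slackness, a constraint with positive slack has shadow price 0 → water.

water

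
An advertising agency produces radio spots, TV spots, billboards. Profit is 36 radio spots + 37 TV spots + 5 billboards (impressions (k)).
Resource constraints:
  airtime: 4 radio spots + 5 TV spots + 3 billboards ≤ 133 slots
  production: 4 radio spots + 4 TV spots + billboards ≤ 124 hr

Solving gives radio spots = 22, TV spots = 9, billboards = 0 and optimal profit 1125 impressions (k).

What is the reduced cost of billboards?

-6

Check each constraint at x*: airtime 133/133 (tight); production 124/124 (tight).
The binding rows give the dual system: 4·y_airtime + 4·y_production = 36 and 5·y_airtime + 4·y_production = 37.
Solving: y_airtime = 1, y_production = 8.
Reduced cost of billboards: c₃ − yᵀa₃ = 5 − (1·3 + 8·1) = 5 − 11 = -6.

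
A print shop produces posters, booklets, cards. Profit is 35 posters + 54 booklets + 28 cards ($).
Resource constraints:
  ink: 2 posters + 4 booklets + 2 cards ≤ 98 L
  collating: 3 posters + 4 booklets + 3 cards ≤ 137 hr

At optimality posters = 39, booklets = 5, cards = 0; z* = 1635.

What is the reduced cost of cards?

-7

Check each constraint at x*: ink 98/98 (tight); collating 137/137 (tight).
The binding rows give the dual system: 2·y_ink + 3·y_collating = 35 and 4·y_ink + 4·y_collating = 54.
This yields shadow prices y_ink = 5.5, y_collating = 8.
Reduced cost of cards: c₃ − yᵀa₃ = 28 − (5.5·2 + 8·3) = 28 − 35 = -7.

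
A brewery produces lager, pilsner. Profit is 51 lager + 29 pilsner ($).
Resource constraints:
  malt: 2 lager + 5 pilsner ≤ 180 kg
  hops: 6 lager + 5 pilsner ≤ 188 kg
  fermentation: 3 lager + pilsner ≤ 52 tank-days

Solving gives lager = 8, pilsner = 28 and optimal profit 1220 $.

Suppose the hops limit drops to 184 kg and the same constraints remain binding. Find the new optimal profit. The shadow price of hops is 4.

1204

Δb = -4, so new z* = 1220 + (4)·(-4) = 1220 − 16 = 1204.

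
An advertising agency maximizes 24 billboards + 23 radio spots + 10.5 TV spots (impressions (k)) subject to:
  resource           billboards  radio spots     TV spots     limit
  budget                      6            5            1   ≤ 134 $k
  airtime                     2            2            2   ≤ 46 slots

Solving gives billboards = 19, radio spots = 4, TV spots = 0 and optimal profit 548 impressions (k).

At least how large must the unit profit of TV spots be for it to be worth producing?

Both budget and airtime are binding at x*.
Dual feasibility on the basic columns requires 6·y_budget + 2·y_airtime = 24, 5·y_budget + 2·y_airtime = 23.
This yields shadow prices y_budget = 1, y_airtime = 9.
TV spots enters the basis when its profit ≥ yᵀa₃ = 1·1 + 9·2 = 19.

19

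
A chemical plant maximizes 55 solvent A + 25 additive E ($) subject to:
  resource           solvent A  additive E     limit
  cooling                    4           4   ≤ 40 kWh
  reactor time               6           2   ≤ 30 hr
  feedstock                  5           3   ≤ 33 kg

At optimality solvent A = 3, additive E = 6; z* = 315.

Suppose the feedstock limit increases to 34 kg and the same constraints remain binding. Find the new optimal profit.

320

Binding: reactor time and feedstock. Non-binding: cooling (4 unused).
By complementary slackness, y = 0 for the non-binding constraint.
Dual feasibility on the basic columns requires 6·y_reactor time + 5·y_feedstock = 55, 2·y_reactor time + 3·y_feedstock = 25.
→ y_reactor time = 5 and y_feedstock = 5.
Δz = y_feedstock·Δb = 5 × (1) = 5, so new z* = 315 + 5 = 320.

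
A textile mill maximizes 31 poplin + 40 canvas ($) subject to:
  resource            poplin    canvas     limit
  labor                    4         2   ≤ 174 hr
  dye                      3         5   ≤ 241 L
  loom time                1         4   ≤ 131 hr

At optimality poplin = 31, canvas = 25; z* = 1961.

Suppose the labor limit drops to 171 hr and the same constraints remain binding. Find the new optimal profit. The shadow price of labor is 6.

1943

Δb = -3, so new z* = 1961 + (6)·(-3) = 1961 − 18 = 1943.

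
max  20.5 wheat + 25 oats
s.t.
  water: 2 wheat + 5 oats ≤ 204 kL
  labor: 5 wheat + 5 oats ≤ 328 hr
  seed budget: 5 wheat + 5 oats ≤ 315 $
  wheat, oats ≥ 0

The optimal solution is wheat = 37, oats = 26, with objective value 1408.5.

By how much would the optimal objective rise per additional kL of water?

Check each constraint at x*: water 204/204 (tight); labor 315/328 (slack 13); seed budget 315/315 (tight).
Slack constraints have shadow price 0 (complementary slackness).
From A_Bᵀ y = c: 2·y_water + 5·y_seed budget = 20.5; 5·y_water + 5·y_seed budget = 25.
Solving: y_water = 1.5, y_seed budget = 3.5.
Shadow price of water = 1.5.

1.5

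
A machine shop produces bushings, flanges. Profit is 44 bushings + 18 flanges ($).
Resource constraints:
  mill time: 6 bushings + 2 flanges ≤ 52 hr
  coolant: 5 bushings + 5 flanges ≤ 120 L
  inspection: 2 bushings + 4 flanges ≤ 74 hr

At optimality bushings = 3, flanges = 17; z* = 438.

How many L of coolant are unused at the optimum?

coolant used = 5·3 + 5·17 = 100; slack = 120 − 100 = 20.

20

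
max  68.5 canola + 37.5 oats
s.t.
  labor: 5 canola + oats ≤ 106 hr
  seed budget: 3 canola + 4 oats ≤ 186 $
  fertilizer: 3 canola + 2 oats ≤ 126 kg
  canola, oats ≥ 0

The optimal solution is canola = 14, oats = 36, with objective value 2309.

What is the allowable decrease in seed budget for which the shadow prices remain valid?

122.4

Binding constraints: labor, seed budget. The basis is B = [[5,1],[3,4]] with det 17.
Per unit decrease in seed budget, x* moves by d = (0.0588, -0.2941).
The basis stays optimal until oats reaches 0; allowable decrease = 122.4 $.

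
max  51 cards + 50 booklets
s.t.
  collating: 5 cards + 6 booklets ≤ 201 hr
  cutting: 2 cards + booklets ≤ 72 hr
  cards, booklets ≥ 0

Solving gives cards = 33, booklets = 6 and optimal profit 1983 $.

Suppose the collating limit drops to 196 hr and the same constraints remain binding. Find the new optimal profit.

Both collating and cutting are binding at x*.
The binding rows give the dual system: 5·y_collating + 2·y_cutting = 51 and 6·y_collating + 1·y_cutting = 50.
This yields shadow prices y_collating = 7, y_cutting = 8.
Δz = y_collating·Δb = 7 × (-5) = -35, so new z* = 1983 − 35 = 1948.

1948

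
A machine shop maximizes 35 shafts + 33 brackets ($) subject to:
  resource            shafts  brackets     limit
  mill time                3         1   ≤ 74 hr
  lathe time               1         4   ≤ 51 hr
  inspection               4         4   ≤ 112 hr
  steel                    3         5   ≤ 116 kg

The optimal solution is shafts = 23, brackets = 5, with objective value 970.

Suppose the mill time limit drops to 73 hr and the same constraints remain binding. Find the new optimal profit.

969

Binding: mill time and inspection. Non-binding: lathe time (8 unused), steel (22 unused).
By complementary slackness, y = 0 for the non-binding constraints.
From A_Bᵀ y = c: 3·y_mill time + 4·y_inspection = 35; 1·y_mill time + 4·y_inspection = 33.
→ y_mill time = 1 and y_inspection = 8.
Δz = y_mill time·Δb = 1 × (-1) = -1, so new z* = 970 − 1 = 969.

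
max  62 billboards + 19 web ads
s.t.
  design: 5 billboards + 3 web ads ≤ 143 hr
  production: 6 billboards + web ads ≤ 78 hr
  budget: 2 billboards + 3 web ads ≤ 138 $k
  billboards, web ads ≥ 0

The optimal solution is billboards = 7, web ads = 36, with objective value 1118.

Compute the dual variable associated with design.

At the optimum: design uses 143 of 143 (binding); production uses 78 of 78 (binding); budget uses 122 of 138 (slack = 16).
Slack constraints have shadow price 0 (complementary slackness).
Dual feasibility on the basic columns requires 5·y_design + 6·y_production = 62, 3·y_design + 1·y_production = 19.
This yields shadow prices y_design = 4, y_production = 7.
Shadow price of design = 4.

4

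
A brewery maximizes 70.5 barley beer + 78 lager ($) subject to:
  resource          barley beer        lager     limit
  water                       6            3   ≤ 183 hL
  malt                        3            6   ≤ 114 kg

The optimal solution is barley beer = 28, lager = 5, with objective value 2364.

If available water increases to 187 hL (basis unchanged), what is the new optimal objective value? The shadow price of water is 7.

2392

Δb = 4, so new z* = 2364 + (7)·(4) = 2364 + 28 = 2392.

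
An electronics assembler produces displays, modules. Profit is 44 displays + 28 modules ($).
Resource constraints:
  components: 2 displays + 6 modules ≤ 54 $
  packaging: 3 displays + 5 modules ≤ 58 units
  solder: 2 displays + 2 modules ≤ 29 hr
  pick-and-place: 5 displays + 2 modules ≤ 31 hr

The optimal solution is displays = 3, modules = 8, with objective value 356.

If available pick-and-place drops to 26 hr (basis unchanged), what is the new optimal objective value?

316

At the optimum: components uses 54 of 54 (binding); packaging uses 49 of 58 (slack = 9); solder uses 22 of 29 (slack = 7); pick-and-place uses 31 of 31 (binding).
Since packaging, solder are not tight, their duals are 0.
Dual feasibility on the basic columns requires 2·y_components + 5·y_pick-and-place = 44, 6·y_components + 2·y_pick-and-place = 28.
Solving: y_components = 2, y_pick-and-place = 8.
Δz = y_pick-and-place·Δb = 8 × (-5) = -40, so new z* = 356 − 40 = 316.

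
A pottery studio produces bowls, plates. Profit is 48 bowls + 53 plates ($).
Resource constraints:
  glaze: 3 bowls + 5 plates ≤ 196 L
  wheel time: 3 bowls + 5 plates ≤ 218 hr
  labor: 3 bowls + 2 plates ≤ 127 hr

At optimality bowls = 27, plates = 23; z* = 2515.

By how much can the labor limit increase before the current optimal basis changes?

69

Binding constraints: glaze, labor. The basis is B = [[3,5],[3,2]] with det -9.
Per unit increase in labor, x* moves by d = (0.5556, -0.3333).
The basis stays optimal until plates reaches 0; allowable increase = 69 hr.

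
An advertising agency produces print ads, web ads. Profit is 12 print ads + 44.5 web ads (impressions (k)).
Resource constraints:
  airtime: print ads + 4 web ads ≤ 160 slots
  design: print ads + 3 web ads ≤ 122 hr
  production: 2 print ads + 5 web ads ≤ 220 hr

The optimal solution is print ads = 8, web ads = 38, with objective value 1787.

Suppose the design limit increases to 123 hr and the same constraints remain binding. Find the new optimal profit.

Check each constraint at x*: airtime 160/160 (tight); design 122/122 (tight); production 206/220 (slack 14).
Slack constraints have shadow price 0 (complementary slackness).
Dual feasibility on the basic columns requires 1·y_airtime + 1·y_design = 12, 4·y_airtime + 3·y_design = 44.5.
Solving: y_airtime = 8.5, y_design = 3.5.
Δz = y_design·Δb = 3.5 × (1) = 3.5, so new z* = 1787 + 3.5 = 1790.5.

1790.5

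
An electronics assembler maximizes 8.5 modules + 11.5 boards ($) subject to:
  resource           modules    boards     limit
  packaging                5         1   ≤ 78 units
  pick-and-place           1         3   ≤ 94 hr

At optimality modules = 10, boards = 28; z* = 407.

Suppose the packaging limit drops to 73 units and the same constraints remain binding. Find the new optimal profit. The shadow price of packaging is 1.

402

Δb = -5, so new z* = 407 + (1)·(-5) = 407 − 5 = 402.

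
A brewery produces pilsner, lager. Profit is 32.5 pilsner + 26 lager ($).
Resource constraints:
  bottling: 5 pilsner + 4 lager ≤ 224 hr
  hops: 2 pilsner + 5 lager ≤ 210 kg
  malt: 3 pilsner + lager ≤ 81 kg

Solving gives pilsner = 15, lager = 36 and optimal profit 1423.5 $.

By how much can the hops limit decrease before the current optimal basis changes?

156

Binding constraints: hops, malt. The basis is B = [[2,5],[3,1]] with det -13.
Per unit decrease in hops, x* moves by d = (0.0769, -0.2308).
The basis stays optimal until lager reaches 0; allowable decrease = 156 kg.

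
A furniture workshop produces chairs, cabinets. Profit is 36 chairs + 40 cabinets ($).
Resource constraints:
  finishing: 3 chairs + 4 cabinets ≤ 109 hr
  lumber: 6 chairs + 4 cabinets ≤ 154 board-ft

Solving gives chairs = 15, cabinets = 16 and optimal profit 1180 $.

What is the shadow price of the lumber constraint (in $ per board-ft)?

2

Check each constraint at x*: finishing 109/109 (tight); lumber 154/154 (tight).
Dual feasibility on the basic columns requires 3·y_finishing + 6·y_lumber = 36, 4·y_finishing + 4·y_lumber = 40.
→ y_finishing = 8 and y_lumber = 2.
Shadow price of lumber = 2.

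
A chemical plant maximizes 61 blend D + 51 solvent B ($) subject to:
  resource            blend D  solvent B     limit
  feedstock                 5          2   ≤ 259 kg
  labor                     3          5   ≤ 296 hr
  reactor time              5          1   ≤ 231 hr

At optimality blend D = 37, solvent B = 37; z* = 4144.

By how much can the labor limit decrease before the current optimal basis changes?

34.2

Binding constraints: feedstock, labor. The basis is B = [[5,2],[3,5]] with det 19.
Per unit decrease in labor, x* moves by d = (0.1053, -0.2632).
The basis stays optimal until reactor time becomes binding; allowable decrease = 34.2 hr.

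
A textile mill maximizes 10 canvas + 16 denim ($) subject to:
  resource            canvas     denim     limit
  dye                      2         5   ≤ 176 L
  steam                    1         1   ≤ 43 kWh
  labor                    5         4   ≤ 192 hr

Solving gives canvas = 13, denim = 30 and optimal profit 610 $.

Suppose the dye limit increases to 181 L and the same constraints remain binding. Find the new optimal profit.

Check each constraint at x*: dye 176/176 (tight); steam 43/43 (tight); labor 185/192 (slack 7).
Since labor is not tight, its dual is 0.
From A_Bᵀ y = c: 2·y_dye + 1·y_steam = 10; 5·y_dye + 1·y_steam = 16.
This yields shadow prices y_dye = 2, y_steam = 6.
Δz = y_dye·Δb = 2 × (5) = 10, so new z* = 610 + 10 = 620.

620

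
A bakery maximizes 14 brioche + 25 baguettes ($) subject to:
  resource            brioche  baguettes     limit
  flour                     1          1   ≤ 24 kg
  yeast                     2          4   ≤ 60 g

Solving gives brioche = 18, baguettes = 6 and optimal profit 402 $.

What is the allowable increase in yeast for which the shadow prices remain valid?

36

Binding constraints: flour, yeast. The basis is B = [[1,1],[2,4]] with det 2.
Per unit increase in yeast, x* moves by d = (-0.5, 0.5).
The basis stays optimal until brioche reaches 0; allowable increase = 36 g.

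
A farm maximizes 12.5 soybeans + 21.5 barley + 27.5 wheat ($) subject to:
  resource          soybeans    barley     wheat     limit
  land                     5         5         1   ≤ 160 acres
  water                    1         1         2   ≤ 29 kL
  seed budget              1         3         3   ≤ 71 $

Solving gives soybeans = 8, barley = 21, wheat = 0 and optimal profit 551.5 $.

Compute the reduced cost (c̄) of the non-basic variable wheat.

-2

Binding: water and seed budget. Non-binding: land (15 unused).
By complementary slackness, y = 0 for the non-binding constraint.
The binding rows give the dual system: 1·y_water + 1·y_seed budget = 12.5 and 1·y_water + 3·y_seed budget = 21.5.
→ y_water = 8 and y_seed budget = 4.5.
Reduced cost of wheat: c₃ − yᵀa₃ = 27.5 − (8·2 + 4.5·3) = 27.5 − 29.5 = -2.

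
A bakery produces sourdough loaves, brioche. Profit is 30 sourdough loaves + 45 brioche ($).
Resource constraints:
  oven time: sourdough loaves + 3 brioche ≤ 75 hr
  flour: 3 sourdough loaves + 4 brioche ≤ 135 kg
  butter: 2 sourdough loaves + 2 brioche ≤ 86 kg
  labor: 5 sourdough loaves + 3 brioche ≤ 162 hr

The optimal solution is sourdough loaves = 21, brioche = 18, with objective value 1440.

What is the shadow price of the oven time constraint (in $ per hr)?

Check each constraint at x*: oven time 75/75 (tight); flour 135/135 (tight); butter 78/86 (slack 8); labor 159/162 (slack 3).
Since butter, labor are not tight, their duals are 0.
Dual feasibility on the basic columns requires 1·y_oven time + 3·y_flour = 30, 3·y_oven time + 4·y_flour = 45.
→ y_oven time = 3 and y_flour = 9.
Shadow price of oven time = 3.

3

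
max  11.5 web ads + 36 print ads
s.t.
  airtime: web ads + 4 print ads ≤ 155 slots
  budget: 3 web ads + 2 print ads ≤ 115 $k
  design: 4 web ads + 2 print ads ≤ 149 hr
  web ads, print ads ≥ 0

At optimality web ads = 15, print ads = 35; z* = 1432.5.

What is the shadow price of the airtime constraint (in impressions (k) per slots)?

Check each constraint at x*: airtime 155/155 (tight); budget 115/115 (tight); design 130/149 (slack 19).
Since design is not tight, its dual is 0.
From A_Bᵀ y = c: 1·y_airtime + 3·y_budget = 11.5; 4·y_airtime + 2·y_budget = 36.
This yields shadow prices y_airtime = 8.5, y_budget = 1.
Shadow price of airtime = 8.5.

8.5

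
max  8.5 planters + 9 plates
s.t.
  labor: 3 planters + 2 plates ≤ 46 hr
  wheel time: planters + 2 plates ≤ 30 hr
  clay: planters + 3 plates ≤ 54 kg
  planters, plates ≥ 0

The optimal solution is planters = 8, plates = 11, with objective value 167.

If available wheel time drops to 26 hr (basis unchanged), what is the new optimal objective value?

157

At the optimum: labor uses 46 of 46 (binding); wheel time uses 30 of 30 (binding); clay uses 41 of 54 (slack = 13).
By complementary slackness, y = 0 for the non-binding constraint.
From A_Bᵀ y = c: 3·y_labor + 1·y_wheel time = 8.5; 2·y_labor + 2·y_wheel time = 9.
This yields shadow prices y_labor = 2, y_wheel time = 2.5.
Δz = y_wheel time·Δb = 2.5 × (-4) = -10, so new z* = 167 − 10 = 157.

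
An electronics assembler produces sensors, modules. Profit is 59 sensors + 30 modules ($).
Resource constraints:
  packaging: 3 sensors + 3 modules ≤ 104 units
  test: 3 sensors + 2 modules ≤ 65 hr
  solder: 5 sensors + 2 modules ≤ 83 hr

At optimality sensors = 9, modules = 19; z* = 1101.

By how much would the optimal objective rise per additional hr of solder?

7

Binding: test and solder. Non-binding: packaging (20 unused).
Slack constraints have shadow price 0 (complementary slackness).
Dual feasibility on the basic columns requires 3·y_test + 5·y_solder = 59, 2·y_test + 2·y_solder = 30.
This yields shadow prices y_test = 8, y_solder = 7.
Shadow price of solder = 7.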